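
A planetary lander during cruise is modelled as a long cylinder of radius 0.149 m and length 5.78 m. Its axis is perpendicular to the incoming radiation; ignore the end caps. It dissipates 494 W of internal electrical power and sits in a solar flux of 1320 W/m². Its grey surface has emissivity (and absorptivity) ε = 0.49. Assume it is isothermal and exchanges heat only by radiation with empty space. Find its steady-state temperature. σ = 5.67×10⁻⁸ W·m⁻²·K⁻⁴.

T ≈ 322 K

At steady state, absorbed solar power + internal power = radiated power.
Absorbed: α·S·A_cross = 0.49·1320·1.722 = 1114 W (cross-section 2rL).
Total input = 1114 + 494 = 1608 W.
Radiated: εσ·A_surf·T⁴ with A_surf = 2πrL = 5.411 m².
T⁴ = 1608/(0.49·5.67×10⁻⁸·5.411) = 1.070×10¹⁰ K⁴.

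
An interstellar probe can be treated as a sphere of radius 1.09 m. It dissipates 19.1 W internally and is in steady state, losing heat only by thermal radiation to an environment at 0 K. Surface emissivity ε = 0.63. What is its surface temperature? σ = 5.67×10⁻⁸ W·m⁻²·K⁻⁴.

T ≈ 77.4 K

Steady state: internal power = radiated power, P = εσA T⁴.
Radiating area A = 4πr² = 14.93 m².
T⁴ = P/(εσA) = 19.1/(0.63·5.67×10⁻⁸·14.93) = 3.581×10⁷ K⁴.
T = (3.581×10⁷)^(1/4).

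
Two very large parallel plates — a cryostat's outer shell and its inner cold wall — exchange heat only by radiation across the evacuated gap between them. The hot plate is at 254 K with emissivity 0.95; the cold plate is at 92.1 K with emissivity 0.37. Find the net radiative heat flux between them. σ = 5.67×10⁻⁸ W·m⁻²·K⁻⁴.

q ≈ 84.2 W/m²

For two infinite grey parallel plates, q = σ(T₁⁴ − T₂⁴)/(1/ε₁ + 1/ε₂ − 1).
T₁⁴ − T₂⁴ = 4.162×10⁹ − 7.195×10⁷ = 4.090×10⁹ K⁴.
1/ε₁ + 1/ε₂ − 1 = 1.053 + 2.703 − 1 = 2.755.
q = 5.67×10⁻⁸ × 4.090×10⁹ / 2.755.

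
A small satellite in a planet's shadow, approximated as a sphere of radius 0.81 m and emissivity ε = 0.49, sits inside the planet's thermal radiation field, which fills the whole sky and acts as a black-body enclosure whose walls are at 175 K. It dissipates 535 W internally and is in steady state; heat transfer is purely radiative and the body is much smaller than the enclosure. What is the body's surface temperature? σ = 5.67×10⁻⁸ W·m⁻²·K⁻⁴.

For a small grey body in a large enclosure, net radiated power = εσA(T⁴ − T_w⁴).
Steady state: P = εσA(T⁴ − T_w⁴) with A = 4πr² = 8.245 m².
T⁴ = P/(εσA) + T_w⁴ = 535/(0.49·5.67×10⁻⁸·8.245) + (175)⁴
    = 2.336×10⁹ + 9.379×10⁸ = 3.273×10⁹ K⁴.

T ≈ 239 K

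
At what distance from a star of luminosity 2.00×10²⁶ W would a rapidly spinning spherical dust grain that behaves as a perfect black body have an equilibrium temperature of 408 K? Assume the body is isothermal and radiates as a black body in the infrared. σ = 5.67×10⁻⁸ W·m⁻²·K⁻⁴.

d ≈ 5.03×10¹⁰ m

For an isothermal black-emitting sphere, (1−a)S·πr² = σ·4πr²·T⁴ ⇒ S = 4σT⁴/(1−a).
S = 4·5.67×10⁻⁸·(408)⁴/1.00 = 6285 W/m².
Flux falls as S = L/(4πd²), so d = √(L/(4πS)) = √(2.00×10²⁶/(4π·6285)).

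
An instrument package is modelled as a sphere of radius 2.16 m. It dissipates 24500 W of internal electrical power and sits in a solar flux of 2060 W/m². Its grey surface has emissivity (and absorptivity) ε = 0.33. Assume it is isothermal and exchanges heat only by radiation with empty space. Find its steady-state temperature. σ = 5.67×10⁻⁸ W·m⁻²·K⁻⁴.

At steady state, absorbed solar power + internal power = radiated power.
Absorbed: α·S·A_cross = 0.33·2060·14.66 = 9964 W (cross-section πr²).
Total input = 9964 + 24500 = 34460 W.
Radiated: εσ·A_surf·T⁴ with A_surf = 4πr² = 58.63 m².
T⁴ = 34460/(0.33·5.67×10⁻⁸·58.63) = 3.142×10¹⁰ K⁴.

T ≈ 421 K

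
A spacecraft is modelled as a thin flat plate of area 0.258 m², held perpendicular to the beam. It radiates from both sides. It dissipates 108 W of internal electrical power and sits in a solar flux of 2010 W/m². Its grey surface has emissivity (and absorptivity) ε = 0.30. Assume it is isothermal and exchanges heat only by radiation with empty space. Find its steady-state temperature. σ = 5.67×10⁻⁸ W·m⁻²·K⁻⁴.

At steady state, absorbed solar power + internal power = radiated power.
Absorbed: α·S·A_cross = 0.30·2010·0.2580 = 155.6 W (cross-section A).
Total input = 155.6 + 108 = 263.6 W.
Radiated: εσ·A_surf·T⁴ with A_surf = 2A = 0.5160 m².
T⁴ = 263.6/(0.30·5.67×10⁻⁸·0.5160) = 3.003×10¹⁰ K⁴.

T ≈ 416 K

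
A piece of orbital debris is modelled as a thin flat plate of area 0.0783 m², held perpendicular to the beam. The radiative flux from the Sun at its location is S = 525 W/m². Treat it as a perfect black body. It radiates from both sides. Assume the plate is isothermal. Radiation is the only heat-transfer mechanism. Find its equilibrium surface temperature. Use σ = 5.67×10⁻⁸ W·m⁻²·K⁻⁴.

T ≈ 261 K

At equilibrium, absorbed power = emitted power.
Absorbing cross-section = A = 0.07830 m²; emitting surface = 2A = 0.1566 m² (ratio 2).
S·A_cross = εσ·A_surf·T⁴  ⇒  T⁴ = S/(2σ).
T⁴ = 1.00·525/(2·5.67×10⁻⁸) = 4.630×10⁹ K⁴.
T = (4.630×10⁹)^(1/4).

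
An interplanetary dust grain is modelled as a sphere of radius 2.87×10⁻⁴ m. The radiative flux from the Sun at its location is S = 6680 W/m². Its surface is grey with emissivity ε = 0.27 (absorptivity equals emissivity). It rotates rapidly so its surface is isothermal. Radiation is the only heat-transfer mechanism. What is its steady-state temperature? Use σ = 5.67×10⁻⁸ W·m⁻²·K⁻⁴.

At equilibrium, absorbed power = emitted power.
Absorbing cross-section = πr² = 2.588×10⁻⁷ m²; emitting surface = 4πr² = 1.035×10⁻⁶ m² (ratio 4).
εS·A_cross = εσ·A_surf·T⁴  ⇒  T⁴ = S/(4σ)   (ε cancels).
T⁴ = 6680/(4·5.67×10⁻⁸) = 2.945×10¹⁰ K⁴.
T = (2.945×10¹⁰)^(1/4).

T ≈ 414 K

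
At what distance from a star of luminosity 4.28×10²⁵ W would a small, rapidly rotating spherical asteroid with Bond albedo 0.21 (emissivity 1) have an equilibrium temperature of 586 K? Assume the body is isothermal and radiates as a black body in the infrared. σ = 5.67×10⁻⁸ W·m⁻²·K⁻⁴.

For an isothermal black-emitting sphere, (1−a)S·πr² = σ·4πr²·T⁴ ⇒ S = 4σT⁴/(1−a).
S = 4·5.67×10⁻⁸·(586)⁴/0.790 = 33850 W/m².
Flux falls as S = L/(4πd²), so d = √(L/(4πS)) = √(4.28×10²⁵/(4π·33850)).

d ≈ 1.00×10¹⁰ m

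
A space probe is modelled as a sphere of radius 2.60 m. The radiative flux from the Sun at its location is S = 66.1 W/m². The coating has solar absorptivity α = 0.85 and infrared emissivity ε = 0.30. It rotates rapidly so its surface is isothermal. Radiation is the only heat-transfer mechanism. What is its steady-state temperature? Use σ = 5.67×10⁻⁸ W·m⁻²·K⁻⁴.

T ≈ 170 K

At equilibrium, absorbed power = emitted power.
Absorbing cross-section = πr² = 21.24 m²; emitting surface = 4πr² = 84.95 m² (ratio 4).
αS·A_cross = εσ·A_surf·T⁴  ⇒  T⁴ = αS/(ε·4σ).
T⁴ = 0.850·66.1/(0.30·4·5.67×10⁻⁸) = 8.258×10⁸ K⁴.
T = (8.258×10⁸)^(1/4).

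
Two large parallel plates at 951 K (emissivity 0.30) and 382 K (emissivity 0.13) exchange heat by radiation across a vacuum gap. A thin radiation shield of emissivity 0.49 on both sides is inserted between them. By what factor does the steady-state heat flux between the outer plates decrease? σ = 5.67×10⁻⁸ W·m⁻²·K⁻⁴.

Without shield: q₀ = σΔ(T⁴)/(1/ε₁+1/ε₂−1) with denominator 10.03.
With shield the two gaps are in series; the resistances add: (1/ε₁+1/ε_s−1)+(1/ε_s+1/ε₂−1) = 4.374+8.733 = 13.11.
Heat-flux ratio q₀/q = 13.11/10.03.

factor ≈ 1.31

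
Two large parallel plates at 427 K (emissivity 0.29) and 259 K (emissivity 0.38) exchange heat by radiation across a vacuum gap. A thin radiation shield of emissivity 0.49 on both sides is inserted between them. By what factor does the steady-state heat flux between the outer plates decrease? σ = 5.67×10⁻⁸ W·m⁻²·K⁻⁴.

Without shield: q₀ = σΔ(T⁴)/(1/ε₁+1/ε₂−1) with denominator 5.080.
With shield the two gaps are in series; the resistances add: (1/ε₁+1/ε_s−1)+(1/ε_s+1/ε₂−1) = 4.489+3.672 = 8.161.
Heat-flux ratio q₀/q = 8.161/5.080.

factor ≈ 1.61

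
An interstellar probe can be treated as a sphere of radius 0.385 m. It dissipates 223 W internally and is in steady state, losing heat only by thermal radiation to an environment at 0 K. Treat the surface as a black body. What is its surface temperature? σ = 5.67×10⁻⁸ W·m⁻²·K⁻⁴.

Steady state: internal power = radiated power, P = εσA T⁴.
Radiating area A = 4πr² = 1.863 m².
T⁴ = P/(εσA) = 223/(1.0·5.67×10⁻⁸·1.863) = 2.111×10⁹ K⁴.
T = (2.111×10⁹)^(1/4).

T ≈ 214 K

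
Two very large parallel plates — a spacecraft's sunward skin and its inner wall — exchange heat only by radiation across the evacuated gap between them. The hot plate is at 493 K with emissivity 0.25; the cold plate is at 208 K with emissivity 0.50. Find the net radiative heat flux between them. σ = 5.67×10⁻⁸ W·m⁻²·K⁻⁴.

q ≈ 649 W/m²

For two infinite grey parallel plates, q = σ(T₁⁴ − T₂⁴)/(1/ε₁ + 1/ε₂ − 1).
T₁⁴ − T₂⁴ = 5.907×10¹⁰ − 1.872×10⁹ = 5.720×10¹⁰ K⁴.
1/ε₁ + 1/ε₂ − 1 = 4.000 + 2.000 − 1 = 5.000.
q = 5.67×10⁻⁸ × 5.720×10¹⁰ / 5.000.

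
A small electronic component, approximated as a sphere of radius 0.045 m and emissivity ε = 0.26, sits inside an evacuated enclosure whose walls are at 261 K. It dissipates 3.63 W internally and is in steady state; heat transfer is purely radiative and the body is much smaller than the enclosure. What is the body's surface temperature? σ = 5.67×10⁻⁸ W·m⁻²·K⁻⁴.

For a small grey body in a large enclosure, net radiated power = εσA(T⁴ − T_w⁴).
Steady state: P = εσA(T⁴ − T_w⁴) with A = 4πr² = 0.02545 m².
T⁴ = P/(εσA) + T_w⁴ = 3.63/(0.26·5.67×10⁻⁸·0.02545) + (261)⁴
    = 9.676×10⁹ + 4.640×10⁹ = 1.432×10¹⁰ K⁴.

T ≈ 346 K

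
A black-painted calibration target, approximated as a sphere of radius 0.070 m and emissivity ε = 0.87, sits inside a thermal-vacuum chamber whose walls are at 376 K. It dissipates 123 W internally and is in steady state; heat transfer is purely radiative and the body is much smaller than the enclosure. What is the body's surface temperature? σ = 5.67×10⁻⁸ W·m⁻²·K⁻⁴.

T ≈ 496 K

For a small grey body in a large enclosure, net radiated power = εσA(T⁴ − T_w⁴).
Steady state: P = εσA(T⁴ − T_w⁴) with A = 4πr² = 0.06158 m².
T⁴ = P/(εσA) + T_w⁴ = 123/(0.87·5.67×10⁻⁸·0.06158) + (376)⁴
    = 4.049×10¹⁰ + 1.999×10¹⁰ = 6.048×10¹⁰ K⁴.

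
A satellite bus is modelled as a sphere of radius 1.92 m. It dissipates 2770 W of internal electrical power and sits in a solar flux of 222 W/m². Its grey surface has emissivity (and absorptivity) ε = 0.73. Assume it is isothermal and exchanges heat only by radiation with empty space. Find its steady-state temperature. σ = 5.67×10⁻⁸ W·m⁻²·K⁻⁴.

At steady state, absorbed solar power + internal power = radiated power.
Absorbed: α·S·A_cross = 0.73·222·11.58 = 1877 W (cross-section πr²).
Total input = 1877 + 2770 = 4647 W.
Radiated: εσ·A_surf·T⁴ with A_surf = 4πr² = 46.32 m².
T⁴ = 4647/(0.73·5.67×10⁻⁸·46.32) = 2.423×10⁹ K⁴.

T ≈ 222 K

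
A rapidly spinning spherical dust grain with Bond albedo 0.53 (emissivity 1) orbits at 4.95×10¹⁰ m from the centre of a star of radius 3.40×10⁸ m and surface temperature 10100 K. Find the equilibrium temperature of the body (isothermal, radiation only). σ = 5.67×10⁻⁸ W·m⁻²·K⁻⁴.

T ≈ 490 K

The star's surface emits σT_*⁴; at distance d the flux is S = σT_*⁴(R_*/d)².
S = 5.67×10⁻⁸·(10100)⁴·(3.40×10⁸/4.95×10¹⁰)² = 27840 W/m².
For an isothermal sphere T⁴ = (1−a)S/(4σ) = 5.769×10¹⁰ K⁴.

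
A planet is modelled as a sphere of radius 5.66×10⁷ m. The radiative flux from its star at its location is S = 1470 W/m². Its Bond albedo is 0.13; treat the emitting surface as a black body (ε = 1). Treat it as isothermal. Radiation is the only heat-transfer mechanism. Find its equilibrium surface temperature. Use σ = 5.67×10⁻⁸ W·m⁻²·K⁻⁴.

At equilibrium, absorbed power = emitted power.
Absorbing cross-section = πr² = 1.006×10¹⁶ m²; emitting surface = 4πr² = 4.026×10¹⁶ m² (ratio 4).
(1−a)S·A_cross = εσ·A_surf·T⁴  ⇒  T⁴ = (1−a)S/(4σ).
T⁴ = 0.870·1470/(4·5.67×10⁻⁸) = 5.639×10⁹ K⁴.
T = (5.639×10⁹)^(1/4).

T ≈ 274 K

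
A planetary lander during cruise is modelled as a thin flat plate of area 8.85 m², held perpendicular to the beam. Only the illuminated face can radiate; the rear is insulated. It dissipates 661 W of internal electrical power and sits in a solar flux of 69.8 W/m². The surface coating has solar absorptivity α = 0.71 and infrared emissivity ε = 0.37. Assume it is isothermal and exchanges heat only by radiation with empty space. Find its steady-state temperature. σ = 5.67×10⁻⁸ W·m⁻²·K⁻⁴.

T ≈ 277 K

At steady state, absorbed solar power + internal power = radiated power.
Absorbed: α·S·A_cross = 0.71·69.8·8.850 = 438.6 W (cross-section A).
Total input = 438.6 + 661 = 1100 W.
Radiated: εσ·A_surf·T⁴ with A_surf = A = 8.850 m².
T⁴ = 1100/(0.37·5.67×10⁻⁸·8.850) = 5.922×10⁹ K⁴.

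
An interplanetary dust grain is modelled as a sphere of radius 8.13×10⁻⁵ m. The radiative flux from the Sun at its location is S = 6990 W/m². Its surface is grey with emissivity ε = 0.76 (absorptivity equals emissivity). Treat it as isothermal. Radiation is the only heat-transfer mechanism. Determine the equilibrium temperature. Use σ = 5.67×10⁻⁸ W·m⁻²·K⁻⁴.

T ≈ 419 K

At equilibrium, absorbed power = emitted power.
Absorbing cross-section = πr² = 2.076×10⁻⁸ m²; emitting surface = 4πr² = 8.306×10⁻⁸ m² (ratio 4).
εS·A_cross = εσ·A_surf·T⁴  ⇒  T⁴ = S/(4σ)   (ε cancels).
T⁴ = 6990/(4·5.67×10⁻⁸) = 3.082×10¹⁰ K⁴.
T = (3.082×10¹⁰)^(1/4).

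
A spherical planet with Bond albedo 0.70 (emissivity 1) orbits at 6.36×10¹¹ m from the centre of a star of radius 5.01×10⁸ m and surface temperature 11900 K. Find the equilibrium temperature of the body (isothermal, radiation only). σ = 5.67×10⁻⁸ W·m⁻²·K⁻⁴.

T ≈ 175 K

The star's surface emits σT_*⁴; at distance d the flux is S = σT_*⁴(R_*/d)².
S = 5.67×10⁻⁸·(11900)⁴·(5.01×10⁸/6.36×10¹¹)² = 705.6 W/m².
For an isothermal sphere T⁴ = (1−a)S/(4σ) = 9.333×10⁸ K⁴.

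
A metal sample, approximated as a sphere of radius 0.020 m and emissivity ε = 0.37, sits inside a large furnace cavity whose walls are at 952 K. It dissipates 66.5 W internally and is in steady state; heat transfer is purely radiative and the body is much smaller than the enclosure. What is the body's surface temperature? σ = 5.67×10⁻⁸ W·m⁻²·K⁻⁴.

For a small grey body in a large enclosure, net radiated power = εσA(T⁴ − T_w⁴).
Steady state: P = εσA(T⁴ − T_w⁴) with A = 4πr² = 0.005027 m².
T⁴ = P/(εσA) + T_w⁴ = 66.5/(0.37·5.67×10⁻⁸·0.005027) + (952)⁴
    = 6.306×10¹¹ + 8.214×10¹¹ = 1.452×10¹² K⁴.

T ≈ 1100 K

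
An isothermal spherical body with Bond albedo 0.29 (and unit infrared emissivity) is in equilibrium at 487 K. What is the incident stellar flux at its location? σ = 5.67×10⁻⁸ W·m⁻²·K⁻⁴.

(1−a)S·πr² = σ·4πr²·T⁴ ⇒ S = 4σT⁴/(1−a).
S = 4·5.67×10⁻⁸·5.625×10¹⁰/0.710.

S ≈ 18000 W/m²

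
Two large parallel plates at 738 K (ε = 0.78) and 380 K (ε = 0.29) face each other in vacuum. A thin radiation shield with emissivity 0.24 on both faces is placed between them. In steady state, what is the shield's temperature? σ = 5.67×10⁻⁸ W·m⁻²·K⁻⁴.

T_s ≈ 656 K

In steady state the net flux on the hot side equals that on the cold side.
σ(T₁⁴−T_s⁴)/D₁ = σ(T_s⁴−T₂⁴)/D₂, with D₁ = 1/ε₁+1/ε_s−1 = 4.449, D₂ = 1/ε_s+1/ε₂−1 = 6.615.
Solve for T_s⁴: T_s⁴ = (D₂·T₁⁴ + D₁·T₂⁴)/(D₁+D₂) = 1.857×10¹¹ K⁴.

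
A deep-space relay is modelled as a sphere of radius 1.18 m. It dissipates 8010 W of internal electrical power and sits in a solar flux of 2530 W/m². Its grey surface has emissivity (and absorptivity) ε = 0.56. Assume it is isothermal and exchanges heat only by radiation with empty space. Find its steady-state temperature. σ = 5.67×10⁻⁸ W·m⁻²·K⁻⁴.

At steady state, absorbed solar power + internal power = radiated power.
Absorbed: α·S·A_cross = 0.56·2530·4.374 = 6198 W (cross-section πr²).
Total input = 6198 + 8010 = 14210 W.
Radiated: εσ·A_surf·T⁴ with A_surf = 4πr² = 17.50 m².
T⁴ = 14210/(0.56·5.67×10⁻⁸·17.50) = 2.557×10¹⁰ K⁴.

T ≈ 400 K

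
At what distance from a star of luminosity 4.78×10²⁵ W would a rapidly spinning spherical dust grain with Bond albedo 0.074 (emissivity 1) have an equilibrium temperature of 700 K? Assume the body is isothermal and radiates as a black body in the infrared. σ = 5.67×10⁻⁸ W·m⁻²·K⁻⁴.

For an isothermal black-emitting sphere, (1−a)S·πr² = σ·4πr²·T⁴ ⇒ S = 4σT⁴/(1−a).
S = 4·5.67×10⁻⁸·(700)⁴/0.926 = 58810 W/m².
Flux falls as S = L/(4πd²), so d = √(L/(4πS)) = √(4.78×10²⁵/(4π·58810)).

d ≈ 8.04×10⁹ m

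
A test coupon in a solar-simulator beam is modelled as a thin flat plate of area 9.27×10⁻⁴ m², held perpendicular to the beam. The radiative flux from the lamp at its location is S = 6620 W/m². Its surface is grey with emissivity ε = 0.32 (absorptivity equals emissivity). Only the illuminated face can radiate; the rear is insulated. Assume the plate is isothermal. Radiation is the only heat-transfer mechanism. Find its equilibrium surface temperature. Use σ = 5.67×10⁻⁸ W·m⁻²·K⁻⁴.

At equilibrium, absorbed power = emitted power.
Absorbing cross-section = A = 9.270×10⁻⁴ m²; emitting surface = A = 9.270×10⁻⁴ m² (ratio 1).
εS·A_cross = εσ·A_surf·T⁴  ⇒  T⁴ = S/(1σ)   (ε cancels).
T⁴ = 6620/(1·5.67×10⁻⁸) = 1.168×10¹¹ K⁴.
T = (1.168×10¹¹)^(1/4).

T ≈ 585 K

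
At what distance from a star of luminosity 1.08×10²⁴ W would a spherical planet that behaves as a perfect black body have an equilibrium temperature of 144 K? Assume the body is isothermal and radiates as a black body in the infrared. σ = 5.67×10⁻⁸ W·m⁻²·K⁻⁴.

d ≈ 2.97×10¹⁰ m

For an isothermal black-emitting sphere, (1−a)S·πr² = σ·4πr²·T⁴ ⇒ S = 4σT⁴/(1−a).
S = 4·5.67×10⁻⁸·(144)⁴/1.00 = 97.52 W/m².
Flux falls as S = L/(4πd²), so d = √(L/(4πS)) = √(1.08×10²⁴/(4π·97.52)).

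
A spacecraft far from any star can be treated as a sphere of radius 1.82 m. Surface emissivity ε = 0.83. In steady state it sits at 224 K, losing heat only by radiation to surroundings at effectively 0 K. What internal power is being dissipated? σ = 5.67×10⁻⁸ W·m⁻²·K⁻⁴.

P ≈ 4930 W

Steady state: P = εσA T⁴.
A = 4πr² = 41.62 m²; T⁴ = (224)⁴ = 2.518×10⁹ K⁴.
P = 0.83 × 5.67×10⁻⁸ × 41.62 × 2.518×10⁹.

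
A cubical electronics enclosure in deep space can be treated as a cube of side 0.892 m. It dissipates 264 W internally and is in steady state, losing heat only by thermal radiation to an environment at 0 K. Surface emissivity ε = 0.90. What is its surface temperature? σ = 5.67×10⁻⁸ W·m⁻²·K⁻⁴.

T ≈ 181 K

Steady state: internal power = radiated power, P = εσA T⁴.
Radiating area A = 6L² = 4.774 m².
T⁴ = P/(εσA) = 264/(0.90·5.67×10⁻⁸·4.774) = 1.084×10⁹ K⁴.
T = (1.084×10⁹)^(1/4).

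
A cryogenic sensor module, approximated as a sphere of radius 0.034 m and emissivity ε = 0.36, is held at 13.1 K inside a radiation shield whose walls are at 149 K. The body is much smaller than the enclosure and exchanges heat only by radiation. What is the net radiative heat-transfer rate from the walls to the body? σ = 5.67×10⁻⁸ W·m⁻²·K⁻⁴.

For a small grey body in a large enclosure: P_net = εσA(T_body⁴ − T_wall⁴).
A = 4πr² = 0.01453 m²; T_body⁴ − T_wall⁴ = 29450 − 4.929×10⁸ = -4.929×10⁸ K⁴.
|P_net| = 0.36·5.67×10⁻⁸·0.01453·4.929×10⁸.

P_net ≈ 0.146 W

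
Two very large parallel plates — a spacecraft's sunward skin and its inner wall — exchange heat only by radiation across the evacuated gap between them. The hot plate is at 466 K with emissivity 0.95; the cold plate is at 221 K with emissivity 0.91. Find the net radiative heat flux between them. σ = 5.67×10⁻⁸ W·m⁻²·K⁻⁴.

For two infinite grey parallel plates, q = σ(T₁⁴ − T₂⁴)/(1/ε₁ + 1/ε₂ − 1).
T₁⁴ − T₂⁴ = 4.716×10¹⁰ − 2.385×10⁹ = 4.477×10¹⁰ K⁴.
1/ε₁ + 1/ε₂ − 1 = 1.053 + 1.099 − 1 = 1.152.
q = 5.67×10⁻⁸ × 4.477×10¹⁰ / 1.152.

q ≈ 2200 W/m²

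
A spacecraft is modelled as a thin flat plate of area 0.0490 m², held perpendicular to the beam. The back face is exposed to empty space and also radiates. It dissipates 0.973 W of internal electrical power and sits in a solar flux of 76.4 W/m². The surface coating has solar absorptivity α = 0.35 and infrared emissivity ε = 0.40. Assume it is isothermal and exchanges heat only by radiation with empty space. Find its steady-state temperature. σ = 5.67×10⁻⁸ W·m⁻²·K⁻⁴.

T ≈ 179 K

At steady state, absorbed solar power + internal power = radiated power.
Absorbed: α·S·A_cross = 0.35·76.4·0.04900 = 1.310 W (cross-section A).
Total input = 1.310 + 0.973 = 2.283 W.
Radiated: εσ·A_surf·T⁴ with A_surf = 2A = 0.09800 m².
T⁴ = 2.283/(0.40·5.67×10⁻⁸·0.09800) = 1.027×10⁹ K⁴.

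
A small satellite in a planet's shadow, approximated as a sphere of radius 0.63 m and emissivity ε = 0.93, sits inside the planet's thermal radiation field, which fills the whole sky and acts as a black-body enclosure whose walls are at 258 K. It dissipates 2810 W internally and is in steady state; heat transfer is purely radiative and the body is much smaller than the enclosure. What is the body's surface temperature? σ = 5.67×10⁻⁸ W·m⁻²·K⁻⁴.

For a small grey body in a large enclosure, net radiated power = εσA(T⁴ − T_w⁴).
Steady state: P = εσA(T⁴ − T_w⁴) with A = 4πr² = 4.988 m².
T⁴ = P/(εσA) + T_w⁴ = 2810/(0.93·5.67×10⁻⁸·4.988) + (258)⁴
    = 1.068×10¹⁰ + 4.431×10⁹ = 1.512×10¹⁰ K⁴.

T ≈ 351 K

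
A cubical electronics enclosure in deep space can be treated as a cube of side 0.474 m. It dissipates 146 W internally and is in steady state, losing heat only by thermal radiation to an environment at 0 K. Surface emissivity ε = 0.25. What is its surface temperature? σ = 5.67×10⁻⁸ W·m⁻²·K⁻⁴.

Steady state: internal power = radiated power, P = εσA T⁴.
Radiating area A = 6L² = 1.348 m².
T⁴ = P/(εσA) = 146/(0.25·5.67×10⁻⁸·1.348) = 7.641×10⁹ K⁴.
T = (7.641×10⁹)^(1/4).

T ≈ 296 K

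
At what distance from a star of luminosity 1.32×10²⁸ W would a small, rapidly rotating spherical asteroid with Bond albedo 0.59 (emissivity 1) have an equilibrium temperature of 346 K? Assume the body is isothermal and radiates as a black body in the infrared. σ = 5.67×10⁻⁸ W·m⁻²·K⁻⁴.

d ≈ 3.64×10¹¹ m

For an isothermal black-emitting sphere, (1−a)S·πr² = σ·4πr²·T⁴ ⇒ S = 4σT⁴/(1−a).
S = 4·5.67×10⁻⁸·(346)⁴/0.410 = 7928 W/m².
Flux falls as S = L/(4πd²), so d = √(L/(4πS)) = √(1.32×10²⁸/(4π·7928)).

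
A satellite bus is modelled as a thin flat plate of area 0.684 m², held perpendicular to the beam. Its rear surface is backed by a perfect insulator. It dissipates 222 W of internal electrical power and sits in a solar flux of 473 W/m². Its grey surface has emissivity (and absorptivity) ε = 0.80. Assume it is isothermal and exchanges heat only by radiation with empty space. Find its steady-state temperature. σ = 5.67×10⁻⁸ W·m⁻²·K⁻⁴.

T ≈ 353 K

At steady state, absorbed solar power + internal power = radiated power.
Absorbed: α·S·A_cross = 0.80·473·0.6840 = 258.8 W (cross-section A).
Total input = 258.8 + 222 = 480.8 W.
Radiated: εσ·A_surf·T⁴ with A_surf = A = 0.6840 m².
T⁴ = 480.8/(0.80·5.67×10⁻⁸·0.6840) = 1.550×10¹⁰ K⁴.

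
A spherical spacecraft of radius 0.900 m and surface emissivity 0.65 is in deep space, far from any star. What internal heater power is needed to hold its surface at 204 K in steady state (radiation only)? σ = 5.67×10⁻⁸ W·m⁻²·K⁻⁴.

P ≈ 650 W

P = εσ·4πr²·T⁴.
4πr² = 10.18 m²; T⁴ = 1.732×10⁹ K⁴.
P = 0.65·5.67×10⁻⁸·10.18·1.732×10⁹.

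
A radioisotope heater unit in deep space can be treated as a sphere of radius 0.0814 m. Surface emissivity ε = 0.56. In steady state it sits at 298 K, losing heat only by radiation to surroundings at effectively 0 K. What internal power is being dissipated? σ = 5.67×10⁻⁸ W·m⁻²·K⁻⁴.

P ≈ 20.8 W

Steady state: P = εσA T⁴.
A = 4πr² = 0.08326 m²; T⁴ = (298)⁴ = 7.886×10⁹ K⁴.
P = 0.56 × 5.67×10⁻⁸ × 0.08326 × 7.886×10⁹.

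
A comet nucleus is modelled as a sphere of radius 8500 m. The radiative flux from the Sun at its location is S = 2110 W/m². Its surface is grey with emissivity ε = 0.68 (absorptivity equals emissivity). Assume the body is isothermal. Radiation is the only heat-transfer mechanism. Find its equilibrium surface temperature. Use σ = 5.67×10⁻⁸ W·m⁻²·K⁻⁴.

T ≈ 311 K

At equilibrium, absorbed power = emitted power.
Absorbing cross-section = πr² = 2.270×10⁸ m²; emitting surface = 4πr² = 9.079×10⁸ m² (ratio 4).
εS·A_cross = εσ·A_surf·T⁴  ⇒  T⁴ = S/(4σ)   (ε cancels).
T⁴ = 2110/(4·5.67×10⁻⁸) = 9.303×10⁹ K⁴.
T = (9.303×10⁹)^(1/4).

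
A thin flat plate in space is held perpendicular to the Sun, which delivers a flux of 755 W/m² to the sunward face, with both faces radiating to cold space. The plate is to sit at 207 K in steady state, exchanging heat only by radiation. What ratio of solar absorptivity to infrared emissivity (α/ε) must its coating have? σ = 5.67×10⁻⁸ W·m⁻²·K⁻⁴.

α/ε ≈ 0.276

Balance: αS·A = εσ·2A·T⁴ ⇒ α/ε = 2σT⁴/S.
α/ε = 2·5.67×10⁻⁸·(207)⁴/755 = 2·5.67×10⁻⁸·1.836×10⁹/755.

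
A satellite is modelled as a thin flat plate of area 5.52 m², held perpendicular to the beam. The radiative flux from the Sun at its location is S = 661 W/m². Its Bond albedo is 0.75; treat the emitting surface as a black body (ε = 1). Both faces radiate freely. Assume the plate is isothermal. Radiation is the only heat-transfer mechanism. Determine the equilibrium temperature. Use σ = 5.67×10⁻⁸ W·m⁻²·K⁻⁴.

At equilibrium, absorbed power = emitted power.
Absorbing cross-section = A = 5.520 m²; emitting surface = 2A = 11.04 m² (ratio 2).
(1−a)S·A_cross = εσ·A_surf·T⁴  ⇒  T⁴ = (1−a)S/(2σ).
T⁴ = 0.250·661/(2·5.67×10⁻⁸) = 1.457×10⁹ K⁴.
T = (1.457×10⁹)^(1/4).

T ≈ 195 K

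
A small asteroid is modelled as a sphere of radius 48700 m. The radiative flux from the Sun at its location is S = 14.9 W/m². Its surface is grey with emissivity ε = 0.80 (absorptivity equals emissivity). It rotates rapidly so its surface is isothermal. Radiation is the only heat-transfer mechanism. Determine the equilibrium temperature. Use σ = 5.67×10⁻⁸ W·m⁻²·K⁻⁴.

T ≈ 90.0 K

At equilibrium, absorbed power = emitted power.
Absorbing cross-section = πr² = 7.451×10⁹ m²; emitting surface = 4πr² = 2.980×10¹⁰ m² (ratio 4).
εS·A_cross = εσ·A_surf·T⁴  ⇒  T⁴ = S/(4σ)   (ε cancels).
T⁴ = 14.9/(4·5.67×10⁻⁸) = 6.570×10⁷ K⁴.
T = (6.570×10⁷)^(1/4).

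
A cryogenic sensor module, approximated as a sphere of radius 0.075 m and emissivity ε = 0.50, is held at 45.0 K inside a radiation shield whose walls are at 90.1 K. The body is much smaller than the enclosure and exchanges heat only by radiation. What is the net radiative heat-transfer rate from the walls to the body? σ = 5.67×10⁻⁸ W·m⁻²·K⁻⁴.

P_net ≈ 0.124 W

For a small grey body in a large enclosure: P_net = εσA(T_body⁴ − T_wall⁴).
A = 4πr² = 0.07069 m²; T_body⁴ − T_wall⁴ = 4.101×10⁶ − 6.590×10⁷ = -6.180×10⁷ K⁴.
|P_net| = 0.50·5.67×10⁻⁸·0.07069·6.180×10⁷.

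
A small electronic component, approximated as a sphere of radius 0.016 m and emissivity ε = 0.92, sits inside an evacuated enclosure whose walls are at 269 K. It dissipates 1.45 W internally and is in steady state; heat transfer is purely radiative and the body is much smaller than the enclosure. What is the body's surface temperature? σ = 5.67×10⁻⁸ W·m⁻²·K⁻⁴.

T ≈ 343 K

For a small grey body in a large enclosure, net radiated power = εσA(T⁴ − T_w⁴).
Steady state: P = εσA(T⁴ − T_w⁴) with A = 4πr² = 0.003217 m².
T⁴ = P/(εσA) + T_w⁴ = 1.45/(0.92·5.67×10⁻⁸·0.003217) + (269)⁴
    = 8.641×10⁹ + 5.236×10⁹ = 1.388×10¹⁰ K⁴.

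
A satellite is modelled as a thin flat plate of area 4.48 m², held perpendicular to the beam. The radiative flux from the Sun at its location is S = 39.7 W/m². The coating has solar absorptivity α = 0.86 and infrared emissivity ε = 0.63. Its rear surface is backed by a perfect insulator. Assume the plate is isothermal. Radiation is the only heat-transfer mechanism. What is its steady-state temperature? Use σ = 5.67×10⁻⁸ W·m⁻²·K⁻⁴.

At equilibrium, absorbed power = emitted power.
Absorbing cross-section = A = 4.480 m²; emitting surface = A = 4.480 m² (ratio 1).
αS·A_cross = εσ·A_surf·T⁴  ⇒  T⁴ = αS/(ε·1σ).
T⁴ = 0.860·39.7/(0.63·1·5.67×10⁻⁸) = 9.558×10⁸ K⁴.
T = (9.558×10⁸)^(1/4).

T ≈ 176 K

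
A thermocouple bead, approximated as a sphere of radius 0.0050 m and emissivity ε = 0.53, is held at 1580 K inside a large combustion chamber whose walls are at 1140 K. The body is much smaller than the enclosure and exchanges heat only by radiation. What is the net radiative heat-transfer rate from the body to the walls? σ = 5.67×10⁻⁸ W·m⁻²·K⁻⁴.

For a small grey body in a large enclosure: P_net = εσA(T_body⁴ − T_wall⁴).
A = 4πr² = 3.142×10⁻⁴ m²; T_body⁴ − T_wall⁴ = 6.232×10¹² − 1.689×10¹² = 4.543×10¹² K⁴.
|P_net| = 0.53·5.67×10⁻⁸·3.142×10⁻⁴·4.543×10¹².

P_net ≈ 42.9 W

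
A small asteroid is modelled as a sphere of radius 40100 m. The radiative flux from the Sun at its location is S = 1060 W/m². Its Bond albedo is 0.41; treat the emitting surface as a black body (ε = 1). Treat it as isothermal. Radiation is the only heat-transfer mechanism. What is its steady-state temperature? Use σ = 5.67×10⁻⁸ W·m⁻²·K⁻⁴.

At equilibrium, absorbed power = emitted power.
Absorbing cross-section = πr² = 5.052×10⁹ m²; emitting surface = 4πr² = 2.021×10¹⁰ m² (ratio 4).
(1−a)S·A_cross = εσ·A_surf·T⁴  ⇒  T⁴ = (1−a)S/(4σ).
T⁴ = 0.590·1060/(4·5.67×10⁻⁸) = 2.757×10⁹ K⁴.
T = (2.757×10⁹)^(1/4).

T ≈ 229 K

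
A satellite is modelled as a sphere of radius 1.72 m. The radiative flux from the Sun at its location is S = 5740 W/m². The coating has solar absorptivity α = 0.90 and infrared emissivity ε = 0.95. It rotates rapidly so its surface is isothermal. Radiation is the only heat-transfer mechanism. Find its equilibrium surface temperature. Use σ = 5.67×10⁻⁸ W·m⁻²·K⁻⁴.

T ≈ 394 K

At equilibrium, absorbed power = emitted power.
Absorbing cross-section = πr² = 9.294 m²; emitting surface = 4πr² = 37.18 m² (ratio 4).
αS·A_cross = εσ·A_surf·T⁴  ⇒  T⁴ = αS/(ε·4σ).
T⁴ = 0.900·5740/(0.95·4·5.67×10⁻⁸) = 2.398×10¹⁰ K⁴.
T = (2.398×10¹⁰)^(1/4).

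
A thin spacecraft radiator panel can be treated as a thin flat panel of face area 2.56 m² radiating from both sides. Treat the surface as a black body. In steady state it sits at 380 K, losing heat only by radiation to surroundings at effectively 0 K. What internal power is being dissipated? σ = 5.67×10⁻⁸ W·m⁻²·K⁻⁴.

P ≈ 6050 W

Steady state: P = εσA T⁴.
A = 2·2.56 = 5.120 m²; T⁴ = (380)⁴ = 2.085×10¹⁰ K⁴.
P = 1.0 × 5.67×10⁻⁸ × 5.120 × 2.085×10¹⁰.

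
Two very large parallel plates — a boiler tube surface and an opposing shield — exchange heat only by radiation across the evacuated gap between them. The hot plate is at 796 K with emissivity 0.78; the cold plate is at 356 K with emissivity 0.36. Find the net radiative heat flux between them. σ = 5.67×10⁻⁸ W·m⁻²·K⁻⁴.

q ≈ 7140 W/m²

For two infinite grey parallel plates, q = σ(T₁⁴ − T₂⁴)/(1/ε₁ + 1/ε₂ − 1).
T₁⁴ − T₂⁴ = 4.015×10¹¹ − 1.606×10¹⁰ = 3.854×10¹¹ K⁴.
1/ε₁ + 1/ε₂ − 1 = 1.282 + 2.778 − 1 = 3.060.
q = 5.67×10⁻⁸ × 3.854×10¹¹ / 3.060.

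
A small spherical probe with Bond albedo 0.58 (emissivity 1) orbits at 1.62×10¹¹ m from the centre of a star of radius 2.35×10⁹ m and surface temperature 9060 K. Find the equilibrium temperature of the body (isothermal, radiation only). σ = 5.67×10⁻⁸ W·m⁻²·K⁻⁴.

T ≈ 621 K

The star's surface emits σT_*⁴; at distance d the flux is S = σT_*⁴(R_*/d)².
S = 5.67×10⁻⁸·(9060)⁴·(2.35×10⁹/1.62×10¹¹)² = 80390 W/m².
For an isothermal sphere T⁴ = (1−a)S/(4σ) = 1.489×10¹¹ K⁴.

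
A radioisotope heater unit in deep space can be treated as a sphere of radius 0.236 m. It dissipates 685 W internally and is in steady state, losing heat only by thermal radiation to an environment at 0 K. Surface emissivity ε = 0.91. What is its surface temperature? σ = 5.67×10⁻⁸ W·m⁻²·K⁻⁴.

T ≈ 371 K

Steady state: internal power = radiated power, P = εσA T⁴.
Radiating area A = 4πr² = 0.6999 m².
T⁴ = P/(εσA) = 685/(0.91·5.67×10⁻⁸·0.6999) = 1.897×10¹⁰ K⁴.
T = (1.897×10¹⁰)^(1/4).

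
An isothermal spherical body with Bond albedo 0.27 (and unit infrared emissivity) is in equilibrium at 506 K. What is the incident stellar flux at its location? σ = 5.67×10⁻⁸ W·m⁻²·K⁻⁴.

(1−a)S·πr² = σ·4πr²·T⁴ ⇒ S = 4σT⁴/(1−a).
S = 4·5.67×10⁻⁸·6.555×10¹⁰/0.730.

S ≈ 20400 W/m²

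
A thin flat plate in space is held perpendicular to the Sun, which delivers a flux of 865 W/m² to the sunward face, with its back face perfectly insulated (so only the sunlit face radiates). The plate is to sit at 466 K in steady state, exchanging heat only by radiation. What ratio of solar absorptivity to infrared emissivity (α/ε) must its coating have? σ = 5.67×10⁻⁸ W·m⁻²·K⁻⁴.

Balance: αS·A = εσ·1A·T⁴ ⇒ α/ε = σT⁴/S.
α/ε = 5.67×10⁻⁸·(466)⁴/865 = 5.67×10⁻⁸·4.716×10¹⁰/865.

α/ε ≈ 3.09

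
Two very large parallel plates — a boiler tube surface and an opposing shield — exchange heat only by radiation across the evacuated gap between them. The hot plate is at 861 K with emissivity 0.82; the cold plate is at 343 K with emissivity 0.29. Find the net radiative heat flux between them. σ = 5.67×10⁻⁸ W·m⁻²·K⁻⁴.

For two infinite grey parallel plates, q = σ(T₁⁴ − T₂⁴)/(1/ε₁ + 1/ε₂ − 1).
T₁⁴ − T₂⁴ = 5.496×10¹¹ − 1.384×10¹⁰ = 5.357×10¹¹ K⁴.
1/ε₁ + 1/ε₂ − 1 = 1.220 + 3.448 − 1 = 3.668.
q = 5.67×10⁻⁸ × 5.357×10¹¹ / 3.668.

q ≈ 8280 W/m²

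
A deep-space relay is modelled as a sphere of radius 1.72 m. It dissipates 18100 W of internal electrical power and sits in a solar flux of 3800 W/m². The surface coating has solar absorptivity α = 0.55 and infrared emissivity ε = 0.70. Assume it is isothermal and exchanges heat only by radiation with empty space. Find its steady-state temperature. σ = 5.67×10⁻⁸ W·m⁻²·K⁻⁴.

At steady state, absorbed solar power + internal power = radiated power.
Absorbed: α·S·A_cross = 0.55·3800·9.294 = 19420 W (cross-section πr²).
Total input = 19420 + 18100 = 37520 W.
Radiated: εσ·A_surf·T⁴ with A_surf = 4πr² = 37.18 m².
T⁴ = 37520/(0.70·5.67×10⁻⁸·37.18) = 2.543×10¹⁰ K⁴.

T ≈ 399 K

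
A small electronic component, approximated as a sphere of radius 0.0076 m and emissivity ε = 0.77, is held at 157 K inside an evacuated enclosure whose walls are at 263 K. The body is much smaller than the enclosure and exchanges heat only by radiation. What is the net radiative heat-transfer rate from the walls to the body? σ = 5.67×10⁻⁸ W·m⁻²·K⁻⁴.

P_net ≈ 0.132 W

For a small grey body in a large enclosure: P_net = εσA(T_body⁴ − T_wall⁴).
A = 4πr² = 7.258×10⁻⁴ m²; T_body⁴ − T_wall⁴ = 6.076×10⁸ − 4.784×10⁹ = -4.177×10⁹ K⁴.
|P_net| = 0.77·5.67×10⁻⁸·7.258×10⁻⁴·4.177×10⁹.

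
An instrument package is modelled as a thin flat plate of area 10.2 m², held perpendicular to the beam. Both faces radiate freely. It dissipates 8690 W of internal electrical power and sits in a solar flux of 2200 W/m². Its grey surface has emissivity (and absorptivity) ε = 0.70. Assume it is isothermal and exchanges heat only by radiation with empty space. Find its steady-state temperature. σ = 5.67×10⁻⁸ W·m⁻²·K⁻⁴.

T ≈ 417 K

At steady state, absorbed solar power + internal power = radiated power.
Absorbed: α·S·A_cross = 0.70·2200·10.20 = 15710 W (cross-section A).
Total input = 15710 + 8690 = 24400 W.
Radiated: εσ·A_surf·T⁴ with A_surf = 2A = 20.40 m².
T⁴ = 24400/(0.70·5.67×10⁻⁸·20.40) = 3.013×10¹⁰ K⁴.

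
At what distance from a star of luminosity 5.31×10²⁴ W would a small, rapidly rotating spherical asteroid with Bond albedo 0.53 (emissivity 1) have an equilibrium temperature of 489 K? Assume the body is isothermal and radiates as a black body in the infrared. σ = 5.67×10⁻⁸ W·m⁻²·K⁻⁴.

d ≈ 3.91×10⁹ m

For an isothermal black-emitting sphere, (1−a)S·πr² = σ·4πr²·T⁴ ⇒ S = 4σT⁴/(1−a).
S = 4·5.67×10⁻⁸·(489)⁴/0.470 = 27590 W/m².
Flux falls as S = L/(4πd²), so d = √(L/(4πS)) = √(5.31×10²⁴/(4π·27590)).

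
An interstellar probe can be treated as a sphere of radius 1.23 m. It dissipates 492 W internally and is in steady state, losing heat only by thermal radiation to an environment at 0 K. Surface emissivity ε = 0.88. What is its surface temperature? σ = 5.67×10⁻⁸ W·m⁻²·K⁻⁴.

T ≈ 151 K

Steady state: internal power = radiated power, P = εσA T⁴.
Radiating area A = 4πr² = 19.01 m².
T⁴ = P/(εσA) = 492/(0.88·5.67×10⁻⁸·19.01) = 5.187×10⁸ K⁴.
T = (5.187×10⁸)^(1/4).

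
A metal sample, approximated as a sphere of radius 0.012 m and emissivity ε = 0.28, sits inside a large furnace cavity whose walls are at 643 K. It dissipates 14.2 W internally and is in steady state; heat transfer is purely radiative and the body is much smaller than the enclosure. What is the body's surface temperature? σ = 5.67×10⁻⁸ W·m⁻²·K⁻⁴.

For a small grey body in a large enclosure, net radiated power = εσA(T⁴ − T_w⁴).
Steady state: P = εσA(T⁴ − T_w⁴) with A = 4πr² = 0.001810 m².
T⁴ = P/(εσA) + T_w⁴ = 14.2/(0.28·5.67×10⁻⁸·0.001810) + (643)⁴
    = 4.943×10¹¹ + 1.709×10¹¹ = 6.652×10¹¹ K⁴.

T ≈ 903 K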